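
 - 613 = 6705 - 7318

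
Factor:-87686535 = -3^1*5^1*823^1*7103^1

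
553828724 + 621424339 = 1175253063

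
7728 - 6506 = 1222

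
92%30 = 2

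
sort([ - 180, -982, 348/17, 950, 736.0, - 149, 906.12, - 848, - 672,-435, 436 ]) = [ - 982, - 848, - 672,-435, - 180,-149 , 348/17, 436, 736.0, 906.12, 950]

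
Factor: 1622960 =2^4*5^1 * 20287^1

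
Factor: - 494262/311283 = -2^1 * 3^1 * 7^( - 1)*61^(-1)*113^1 = - 678/427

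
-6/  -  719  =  6/719  =  0.01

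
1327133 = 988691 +338442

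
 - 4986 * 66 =- 329076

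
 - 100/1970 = -10/197 = -0.05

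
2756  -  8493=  - 5737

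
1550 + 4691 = 6241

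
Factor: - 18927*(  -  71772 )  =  1358428644 = 2^2*3^4*701^1 * 5981^1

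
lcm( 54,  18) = 54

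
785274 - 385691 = 399583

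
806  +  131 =937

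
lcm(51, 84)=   1428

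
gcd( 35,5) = 5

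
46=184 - 138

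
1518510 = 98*15495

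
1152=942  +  210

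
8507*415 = 3530405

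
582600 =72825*8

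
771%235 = 66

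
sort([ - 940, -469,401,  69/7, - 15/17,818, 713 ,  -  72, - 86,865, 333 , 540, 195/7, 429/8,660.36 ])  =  [ - 940, - 469, - 86, - 72,  -  15/17, 69/7, 195/7, 429/8,333, 401,540, 660.36,713, 818 , 865] 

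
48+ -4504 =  - 4456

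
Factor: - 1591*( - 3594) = 2^1 * 3^1*37^1 * 43^1*599^1=5718054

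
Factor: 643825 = 5^2*7^1 * 13^1* 283^1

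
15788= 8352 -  - 7436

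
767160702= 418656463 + 348504239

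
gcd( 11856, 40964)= 76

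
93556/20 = 4677+4/5 = 4677.80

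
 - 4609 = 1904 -6513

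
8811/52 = 169 + 23/52 = 169.44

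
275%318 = 275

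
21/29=21/29= 0.72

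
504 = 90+414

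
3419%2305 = 1114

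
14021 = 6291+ 7730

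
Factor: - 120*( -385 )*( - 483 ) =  - 22314600 = -2^3*3^2*5^2*7^2*11^1*23^1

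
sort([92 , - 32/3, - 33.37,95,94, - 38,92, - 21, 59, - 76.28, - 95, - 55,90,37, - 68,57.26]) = [ - 95,  -  76.28, - 68, - 55,- 38,-33.37, - 21, - 32/3, 37,57.26,59, 90,92 , 92, 94,95 ] 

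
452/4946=226/2473 =0.09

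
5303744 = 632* 8392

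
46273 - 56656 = -10383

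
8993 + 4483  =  13476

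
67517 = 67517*1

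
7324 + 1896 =9220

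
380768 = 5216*73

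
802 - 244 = 558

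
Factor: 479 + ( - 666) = - 11^1 * 17^1 = - 187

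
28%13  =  2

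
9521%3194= 3133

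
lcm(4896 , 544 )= 4896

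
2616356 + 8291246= 10907602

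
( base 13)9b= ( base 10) 128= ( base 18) 72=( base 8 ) 200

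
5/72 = 5/72  =  0.07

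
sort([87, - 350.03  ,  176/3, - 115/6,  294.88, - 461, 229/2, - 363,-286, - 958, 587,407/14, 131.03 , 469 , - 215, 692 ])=[ - 958, - 461,  -  363, - 350.03, - 286 , - 215,-115/6,407/14, 176/3,87, 229/2 , 131.03, 294.88, 469,  587, 692 ]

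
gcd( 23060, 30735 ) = 5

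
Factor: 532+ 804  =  2^3*167^1 = 1336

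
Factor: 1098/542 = 3^2*61^1* 271^( - 1 )  =  549/271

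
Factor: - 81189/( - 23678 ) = 2^( - 1)*3^3*31^1*97^1*11839^(- 1 ) 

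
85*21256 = 1806760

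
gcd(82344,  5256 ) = 1752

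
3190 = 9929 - 6739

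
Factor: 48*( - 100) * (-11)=2^6*3^1*5^2*11^1= 52800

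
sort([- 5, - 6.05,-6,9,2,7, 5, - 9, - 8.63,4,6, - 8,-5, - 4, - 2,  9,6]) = [ - 9, - 8.63,-8, - 6.05, - 6, - 5, - 5,  -  4, - 2,2,  4,5,6,6,7, 9,  9 ]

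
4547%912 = 899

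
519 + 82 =601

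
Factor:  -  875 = -5^3*7^1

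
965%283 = 116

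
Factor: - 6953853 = -3^1*2317951^1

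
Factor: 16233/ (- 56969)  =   - 3^1*7^1*11^( - 1)*773^1*5179^( -1)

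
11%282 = 11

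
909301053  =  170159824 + 739141229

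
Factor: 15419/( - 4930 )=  - 2^( - 1)*5^( - 1 ) *29^(-1 )*907^1 = -907/290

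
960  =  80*12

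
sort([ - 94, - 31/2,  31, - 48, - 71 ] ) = [ - 94, -71, - 48, - 31/2, 31]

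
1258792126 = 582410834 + 676381292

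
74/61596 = 37/30798 = 0.00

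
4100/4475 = 164/179 =0.92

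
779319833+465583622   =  1244903455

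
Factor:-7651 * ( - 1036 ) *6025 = 47756776900 = 2^2*5^2*7^2*37^1*241^1*1093^1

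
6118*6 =36708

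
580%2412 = 580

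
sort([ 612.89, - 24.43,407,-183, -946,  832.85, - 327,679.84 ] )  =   [ - 946,-327, - 183, - 24.43,407,612.89, 679.84,832.85 ] 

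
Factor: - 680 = -2^3*5^1*17^1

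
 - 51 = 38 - 89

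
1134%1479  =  1134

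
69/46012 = 69/46012 = 0.00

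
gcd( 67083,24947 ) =1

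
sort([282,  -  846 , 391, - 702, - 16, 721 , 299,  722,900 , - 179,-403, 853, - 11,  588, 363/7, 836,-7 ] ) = [ - 846, - 702, - 403,  -  179, - 16, - 11, - 7 , 363/7, 282, 299,391, 588,721,722, 836, 853, 900] 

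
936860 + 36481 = 973341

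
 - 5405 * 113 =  - 610765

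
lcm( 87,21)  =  609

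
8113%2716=2681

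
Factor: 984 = 2^3*3^1 * 41^1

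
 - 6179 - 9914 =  - 16093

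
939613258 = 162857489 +776755769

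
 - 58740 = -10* 5874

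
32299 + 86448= 118747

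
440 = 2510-2070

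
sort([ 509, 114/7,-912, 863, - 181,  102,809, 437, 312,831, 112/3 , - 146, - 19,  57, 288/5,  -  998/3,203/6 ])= [ - 912, - 998/3, - 181, - 146, - 19, 114/7, 203/6, 112/3 , 57 , 288/5, 102,312,437,509, 809,831, 863] 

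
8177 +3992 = 12169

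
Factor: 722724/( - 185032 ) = - 2^( - 1 )*3^1 *101^(-1)*263^1 = - 789/202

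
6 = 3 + 3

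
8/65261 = 8/65261  =  0.00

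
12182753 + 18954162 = 31136915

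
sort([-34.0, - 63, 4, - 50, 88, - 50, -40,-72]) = [-72 ,  -  63, - 50 , - 50, - 40, - 34.0, 4, 88 ]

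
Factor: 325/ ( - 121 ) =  - 5^2*11^( - 2 )*13^1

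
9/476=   9/476 = 0.02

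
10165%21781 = 10165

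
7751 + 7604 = 15355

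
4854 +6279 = 11133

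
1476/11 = 134 + 2/11  =  134.18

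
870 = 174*5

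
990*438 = 433620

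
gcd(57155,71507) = 23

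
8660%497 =211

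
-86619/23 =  - 86619/23 = - 3766.04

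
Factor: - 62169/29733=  - 11^(-1)*23^1 = - 23/11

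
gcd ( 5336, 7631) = 1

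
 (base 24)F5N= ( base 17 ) 1D6B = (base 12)50BB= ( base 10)8783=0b10001001001111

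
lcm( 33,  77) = 231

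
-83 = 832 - 915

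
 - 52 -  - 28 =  - 24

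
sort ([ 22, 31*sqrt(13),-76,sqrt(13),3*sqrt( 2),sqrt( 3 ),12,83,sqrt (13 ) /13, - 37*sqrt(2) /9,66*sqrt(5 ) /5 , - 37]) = [ - 76, - 37,-37 * sqrt(2 ) /9,sqrt(13)/13,sqrt(3) , sqrt(13 ), 3*sqrt( 2),12,22,66*sqrt( 5 ) /5,83,  31*sqrt (13)]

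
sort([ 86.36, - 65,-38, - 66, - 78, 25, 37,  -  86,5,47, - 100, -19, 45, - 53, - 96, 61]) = [ - 100, - 96, - 86, - 78, - 66, - 65, - 53, - 38,  -  19, 5, 25 , 37 , 45,47, 61,86.36] 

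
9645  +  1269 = 10914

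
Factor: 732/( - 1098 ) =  - 2^1*3^( - 1) = -2/3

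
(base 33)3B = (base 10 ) 110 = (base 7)215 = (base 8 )156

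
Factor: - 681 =-3^1*227^1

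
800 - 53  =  747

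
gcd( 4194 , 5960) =2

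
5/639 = 5/639 = 0.01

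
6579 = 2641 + 3938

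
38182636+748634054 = 786816690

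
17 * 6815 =115855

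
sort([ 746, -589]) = [ -589, 746]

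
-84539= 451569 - 536108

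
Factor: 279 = 3^2*31^1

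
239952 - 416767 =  - 176815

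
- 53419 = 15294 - 68713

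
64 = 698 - 634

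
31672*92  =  2913824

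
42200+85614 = 127814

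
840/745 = 168/149 = 1.13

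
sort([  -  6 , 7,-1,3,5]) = [-6, - 1, 3,5, 7] 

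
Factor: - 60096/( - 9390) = 2^5*  5^( - 1) = 32/5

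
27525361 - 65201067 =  - 37675706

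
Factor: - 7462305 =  - 3^2*5^1 *165829^1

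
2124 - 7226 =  - 5102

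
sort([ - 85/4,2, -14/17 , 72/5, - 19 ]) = [ - 85/4, -19 ,- 14/17, 2, 72/5]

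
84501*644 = 54418644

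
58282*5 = 291410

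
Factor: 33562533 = 3^1*11187511^1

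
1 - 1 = 0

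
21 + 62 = 83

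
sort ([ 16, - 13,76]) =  [-13, 16,76]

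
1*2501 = 2501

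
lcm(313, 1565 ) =1565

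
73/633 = 73/633 = 0.12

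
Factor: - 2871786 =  - 2^1 * 3^1 * 478631^1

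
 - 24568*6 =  - 147408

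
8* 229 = 1832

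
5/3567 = 5/3567 = 0.00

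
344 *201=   69144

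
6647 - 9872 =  - 3225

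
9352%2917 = 601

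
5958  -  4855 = 1103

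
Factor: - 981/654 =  - 3/2 = - 2^( - 1 ) * 3^1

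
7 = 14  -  7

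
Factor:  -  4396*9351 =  - 2^2*3^2*7^1*157^1*1039^1 = - 41106996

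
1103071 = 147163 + 955908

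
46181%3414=1799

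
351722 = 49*7178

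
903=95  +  808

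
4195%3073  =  1122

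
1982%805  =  372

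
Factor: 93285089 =257^1*362977^1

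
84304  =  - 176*( - 479)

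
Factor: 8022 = 2^1*3^1*7^1*191^1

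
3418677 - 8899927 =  - 5481250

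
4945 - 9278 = -4333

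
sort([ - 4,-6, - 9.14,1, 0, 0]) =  [ - 9.14, - 6,-4,0, 0, 1 ] 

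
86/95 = 86/95 = 0.91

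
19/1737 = 19/1737=0.01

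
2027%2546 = 2027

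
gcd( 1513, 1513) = 1513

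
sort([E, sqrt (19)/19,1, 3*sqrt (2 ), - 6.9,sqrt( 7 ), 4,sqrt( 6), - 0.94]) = [ - 6.9, - 0.94,sqrt (19)/19,1, sqrt(6 ), sqrt( 7 ),E, 4,3* sqrt ( 2 )]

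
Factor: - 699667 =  - 457^1*1531^1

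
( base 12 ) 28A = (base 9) 477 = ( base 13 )244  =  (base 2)110001010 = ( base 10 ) 394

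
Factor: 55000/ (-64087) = -2^3* 5^4*11^1 *19^( - 1 ) *3373^(-1) 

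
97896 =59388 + 38508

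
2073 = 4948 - 2875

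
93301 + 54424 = 147725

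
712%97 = 33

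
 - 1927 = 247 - 2174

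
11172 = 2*5586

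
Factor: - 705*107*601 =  - 3^1*5^1*47^1 *107^1*601^1 = -  45336435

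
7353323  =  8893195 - 1539872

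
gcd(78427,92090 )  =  1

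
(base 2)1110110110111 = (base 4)1312313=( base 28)9jj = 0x1db7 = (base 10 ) 7607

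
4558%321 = 64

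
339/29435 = 339/29435  =  0.01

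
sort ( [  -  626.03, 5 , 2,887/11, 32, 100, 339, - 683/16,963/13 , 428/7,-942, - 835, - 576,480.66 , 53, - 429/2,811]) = [-942, - 835, - 626.03,  -  576, - 429/2,- 683/16,  2,  5 , 32, 53,  428/7,963/13,887/11, 100,339,480.66,811]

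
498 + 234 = 732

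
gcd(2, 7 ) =1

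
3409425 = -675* ( - 5051) 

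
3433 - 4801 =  - 1368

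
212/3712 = 53/928 = 0.06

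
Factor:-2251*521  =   - 521^1*2251^1 = - 1172771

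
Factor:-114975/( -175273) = 225/343 = 3^2*5^2*7^( - 3) 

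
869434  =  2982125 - 2112691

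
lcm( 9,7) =63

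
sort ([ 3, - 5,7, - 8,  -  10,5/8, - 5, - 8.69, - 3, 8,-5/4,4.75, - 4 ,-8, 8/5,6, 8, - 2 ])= [ - 10, - 8.69,-8 ,-8, - 5, - 5,-4, - 3, - 2,-5/4,5/8,8/5,  3, 4.75,6,7, 8, 8]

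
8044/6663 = 1+1381/6663 = 1.21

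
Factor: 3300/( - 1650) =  - 2^1  =  - 2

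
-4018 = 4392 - 8410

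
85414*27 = 2306178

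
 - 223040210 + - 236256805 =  - 459297015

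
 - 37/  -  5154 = 37/5154 = 0.01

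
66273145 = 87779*755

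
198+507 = 705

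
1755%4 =3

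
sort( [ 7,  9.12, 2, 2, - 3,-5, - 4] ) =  [ - 5, - 4, - 3,  2, 2, 7, 9.12]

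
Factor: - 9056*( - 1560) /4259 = 14127360/4259 = 2^8*3^1*5^1*13^1 * 283^1*4259^( - 1 )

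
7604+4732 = 12336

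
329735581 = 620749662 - 291014081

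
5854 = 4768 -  -1086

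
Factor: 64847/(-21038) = -2^( - 1)*19^1*67^ ( - 1 )*157^(- 1)*3413^1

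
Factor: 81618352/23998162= 2^3 * 23^2*331^(  -  1 )* 9643^1* 36251^( - 1 ) = 40809176/11999081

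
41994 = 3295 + 38699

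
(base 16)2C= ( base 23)1L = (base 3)1122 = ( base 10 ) 44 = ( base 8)54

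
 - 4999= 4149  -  9148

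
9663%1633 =1498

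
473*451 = 213323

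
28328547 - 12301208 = 16027339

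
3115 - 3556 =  - 441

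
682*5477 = 3735314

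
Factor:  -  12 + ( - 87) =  - 99 = - 3^2 * 11^1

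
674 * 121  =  81554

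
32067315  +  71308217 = 103375532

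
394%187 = 20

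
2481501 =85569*29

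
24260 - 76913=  - 52653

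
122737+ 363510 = 486247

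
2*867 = 1734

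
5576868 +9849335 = 15426203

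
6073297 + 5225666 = 11298963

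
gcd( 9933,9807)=21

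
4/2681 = 4/2681= 0.00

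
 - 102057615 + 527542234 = 425484619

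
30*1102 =33060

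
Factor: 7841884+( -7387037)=454847 = 454847^1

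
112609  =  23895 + 88714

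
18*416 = 7488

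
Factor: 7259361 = 3^1*2419787^1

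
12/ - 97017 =-1 + 32335/32339 = - 0.00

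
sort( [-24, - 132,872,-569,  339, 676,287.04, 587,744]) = [-569, -132, - 24, 287.04, 339,587, 676, 744,872 ] 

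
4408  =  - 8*( - 551 ) 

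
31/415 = 31/415 = 0.07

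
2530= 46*55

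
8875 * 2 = 17750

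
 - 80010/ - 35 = 2286/1 = 2286.00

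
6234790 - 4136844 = 2097946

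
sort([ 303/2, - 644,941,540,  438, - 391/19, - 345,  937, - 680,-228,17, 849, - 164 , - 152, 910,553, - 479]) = [  -  680, - 644,  -  479, - 345 ,  -  228 , -164, - 152, - 391/19,17,303/2,438,540,553, 849,910,937 , 941 ]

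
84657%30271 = 24115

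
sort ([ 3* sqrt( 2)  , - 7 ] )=[ - 7,3* sqrt( 2 )]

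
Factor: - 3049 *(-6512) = 2^4 * 11^1*37^1*3049^1= 19855088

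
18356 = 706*26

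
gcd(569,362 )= 1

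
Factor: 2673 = 3^5 * 11^1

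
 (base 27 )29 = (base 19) 36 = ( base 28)27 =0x3F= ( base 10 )63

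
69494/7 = 69494/7 = 9927.71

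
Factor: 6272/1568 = 2^2 = 4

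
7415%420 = 275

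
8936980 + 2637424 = 11574404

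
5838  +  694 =6532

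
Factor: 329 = 7^1*47^1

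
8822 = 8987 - 165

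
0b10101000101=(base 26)1pn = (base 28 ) 1k5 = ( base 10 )1349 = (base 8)2505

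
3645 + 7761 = 11406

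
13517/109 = 124  +  1/109 =124.01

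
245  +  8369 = 8614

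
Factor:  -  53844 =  - 2^2 * 3^1*7^1*641^1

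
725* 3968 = 2876800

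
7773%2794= 2185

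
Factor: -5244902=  - 2^1*13^1*61^1*3307^1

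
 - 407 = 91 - 498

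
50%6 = 2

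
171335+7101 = 178436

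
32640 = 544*60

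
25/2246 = 25/2246= 0.01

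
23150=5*4630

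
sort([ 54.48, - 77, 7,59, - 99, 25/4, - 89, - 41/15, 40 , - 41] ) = [ - 99, - 89, - 77 ,-41, - 41/15,25/4, 7 , 40,  54.48, 59 ]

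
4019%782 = 109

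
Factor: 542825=5^2* 21713^1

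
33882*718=24327276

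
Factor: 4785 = 3^1 * 5^1*11^1*29^1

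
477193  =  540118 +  - 62925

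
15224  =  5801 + 9423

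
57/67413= 19/22471 = 0.00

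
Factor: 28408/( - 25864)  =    -  61^ ( - 1)*67^1= - 67/61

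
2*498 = 996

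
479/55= 8 + 39/55 = 8.71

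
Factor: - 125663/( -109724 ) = 2^(  -  2 ) * 53^1 * 2371^1*27431^( - 1)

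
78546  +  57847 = 136393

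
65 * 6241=405665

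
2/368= 1/184 = 0.01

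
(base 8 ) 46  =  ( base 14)2A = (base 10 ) 38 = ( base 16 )26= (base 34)14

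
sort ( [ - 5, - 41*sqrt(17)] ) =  [ - 41*sqrt(17),-5 ]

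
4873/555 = 8 + 433/555  =  8.78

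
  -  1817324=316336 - 2133660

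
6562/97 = 67 + 63/97 = 67.65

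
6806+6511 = 13317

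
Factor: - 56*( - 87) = 4872 = 2^3 * 3^1*7^1*29^1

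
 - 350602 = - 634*553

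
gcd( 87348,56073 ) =3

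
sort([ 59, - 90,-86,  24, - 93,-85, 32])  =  [ - 93,-90, - 86,-85,24, 32 , 59 ] 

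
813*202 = 164226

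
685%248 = 189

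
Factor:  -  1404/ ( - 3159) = 2^2*  3^ (  -  2) = 4/9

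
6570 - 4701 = 1869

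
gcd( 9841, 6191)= 1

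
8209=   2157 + 6052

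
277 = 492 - 215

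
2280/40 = 57  =  57.00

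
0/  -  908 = 0/1 =-0.00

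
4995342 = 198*25229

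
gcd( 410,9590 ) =10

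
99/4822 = 99/4822 = 0.02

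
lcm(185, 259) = 1295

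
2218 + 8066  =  10284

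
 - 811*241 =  - 195451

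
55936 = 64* 874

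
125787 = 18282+107505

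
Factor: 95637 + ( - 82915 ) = 12722 = 2^1*6361^1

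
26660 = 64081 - 37421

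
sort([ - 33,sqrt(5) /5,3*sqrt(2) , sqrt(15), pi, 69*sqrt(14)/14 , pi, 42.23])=[ - 33,sqrt( 5)/5,pi, pi, sqrt(15),3*sqrt( 2),69*sqrt(14)/14, 42.23 ] 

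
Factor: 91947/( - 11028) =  - 2^( - 2)*919^( - 1)*30649^1 = - 30649/3676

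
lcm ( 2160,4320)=4320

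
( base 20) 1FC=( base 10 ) 712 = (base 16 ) 2C8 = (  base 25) 13C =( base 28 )PC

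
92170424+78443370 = 170613794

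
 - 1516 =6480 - 7996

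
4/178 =2/89=   0.02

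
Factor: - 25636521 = - 3^1* 41^1*257^1*811^1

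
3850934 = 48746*79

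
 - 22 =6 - 28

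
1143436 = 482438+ 660998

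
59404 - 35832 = 23572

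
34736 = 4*8684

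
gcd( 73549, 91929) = 1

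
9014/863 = 10 + 384/863 = 10.44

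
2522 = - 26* ( - 97 ) 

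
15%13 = 2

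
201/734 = 201/734 = 0.27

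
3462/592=5  +  251/296 = 5.85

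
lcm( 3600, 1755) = 140400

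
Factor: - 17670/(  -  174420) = 2^(  -  1 )*3^( - 2)*17^( - 1)*31^1 = 31/306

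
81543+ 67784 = 149327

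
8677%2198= 2083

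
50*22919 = 1145950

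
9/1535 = 9/1535 = 0.01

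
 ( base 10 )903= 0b1110000111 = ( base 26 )18J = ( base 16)387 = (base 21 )210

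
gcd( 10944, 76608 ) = 10944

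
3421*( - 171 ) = -584991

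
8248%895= 193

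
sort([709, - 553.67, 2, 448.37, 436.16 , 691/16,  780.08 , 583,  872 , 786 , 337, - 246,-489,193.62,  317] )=[ - 553.67, - 489, - 246,2 , 691/16, 193.62,317 , 337, 436.16, 448.37, 583, 709,780.08,786, 872 ] 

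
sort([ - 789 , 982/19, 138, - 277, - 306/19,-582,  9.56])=[ - 789,-582, - 277, - 306/19, 9.56 , 982/19, 138]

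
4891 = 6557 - 1666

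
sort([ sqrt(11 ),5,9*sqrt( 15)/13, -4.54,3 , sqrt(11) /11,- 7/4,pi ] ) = [  -  4.54, - 7/4,sqrt (11)/11,  9*sqrt(15 ) /13,3,pi,sqrt (11 ),5]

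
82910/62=1337+ 8/31 = 1337.26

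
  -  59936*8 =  - 479488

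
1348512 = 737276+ 611236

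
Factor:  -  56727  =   - 3^3*11^1*191^1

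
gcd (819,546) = 273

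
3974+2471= 6445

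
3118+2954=6072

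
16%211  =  16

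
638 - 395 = 243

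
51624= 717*72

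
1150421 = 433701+716720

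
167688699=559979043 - 392290344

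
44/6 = 7 + 1/3=7.33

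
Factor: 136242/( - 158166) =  - 87/101 = - 3^1 * 29^1*101^( - 1 ) 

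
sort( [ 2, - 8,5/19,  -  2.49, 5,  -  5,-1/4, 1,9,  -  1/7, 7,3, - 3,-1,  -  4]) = [ - 8, - 5,-4, - 3,- 2.49, - 1, - 1/4,- 1/7,5/19,1,2,3,  5 , 7 , 9] 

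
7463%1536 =1319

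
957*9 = 8613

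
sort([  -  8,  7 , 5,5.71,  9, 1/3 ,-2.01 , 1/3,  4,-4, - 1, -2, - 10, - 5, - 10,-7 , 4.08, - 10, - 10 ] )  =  [ - 10, - 10 , - 10, - 10 ,  -  8, - 7, - 5, - 4, - 2.01, - 2, - 1,1/3,1/3,4 , 4.08,  5, 5.71,7,  9]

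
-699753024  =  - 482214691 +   -  217538333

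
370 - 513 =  - 143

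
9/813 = 3/271 = 0.01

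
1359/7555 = 1359/7555 = 0.18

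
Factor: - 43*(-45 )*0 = 0 = 0^1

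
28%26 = 2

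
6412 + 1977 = 8389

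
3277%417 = 358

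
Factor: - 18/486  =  -3^( - 3)=- 1/27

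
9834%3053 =675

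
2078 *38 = 78964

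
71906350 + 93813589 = 165719939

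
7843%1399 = 848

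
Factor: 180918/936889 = 2^1*3^2*19^1*23^2 * 936889^(-1)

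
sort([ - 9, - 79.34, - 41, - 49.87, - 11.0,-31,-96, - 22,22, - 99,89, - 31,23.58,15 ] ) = [ - 99 , - 96, - 79.34, - 49.87 , -41, - 31, - 31, - 22,-11.0, - 9, 15,22,23.58,89]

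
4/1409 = 4/1409= 0.00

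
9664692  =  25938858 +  - 16274166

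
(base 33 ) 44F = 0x1197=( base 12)2733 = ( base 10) 4503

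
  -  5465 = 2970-8435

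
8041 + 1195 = 9236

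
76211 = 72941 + 3270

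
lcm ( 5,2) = 10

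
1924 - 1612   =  312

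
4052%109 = 19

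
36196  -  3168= 33028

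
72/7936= 9/992  =  0.01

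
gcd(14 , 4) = 2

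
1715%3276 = 1715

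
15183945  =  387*39235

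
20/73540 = 1/3677 = 0.00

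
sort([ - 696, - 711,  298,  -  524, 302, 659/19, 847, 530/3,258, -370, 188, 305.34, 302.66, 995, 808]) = [ - 711,-696, - 524, -370 , 659/19,  530/3, 188, 258,298 , 302, 302.66, 305.34, 808, 847,995] 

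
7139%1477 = 1231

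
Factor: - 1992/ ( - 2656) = 3/4 = 2^( - 2)*3^1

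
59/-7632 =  - 59/7632 = - 0.01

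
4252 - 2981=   1271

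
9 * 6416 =57744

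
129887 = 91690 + 38197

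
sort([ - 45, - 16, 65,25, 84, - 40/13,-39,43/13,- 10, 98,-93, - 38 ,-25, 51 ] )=[ - 93 ,-45, - 39, - 38,  -  25,-16, - 10, - 40/13,43/13 , 25 , 51,65, 84, 98]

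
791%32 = 23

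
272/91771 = 272/91771 = 0.00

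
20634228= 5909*3492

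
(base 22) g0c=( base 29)96D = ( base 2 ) 1111001001100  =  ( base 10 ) 7756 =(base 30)8IG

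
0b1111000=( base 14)88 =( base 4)1320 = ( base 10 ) 120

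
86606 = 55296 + 31310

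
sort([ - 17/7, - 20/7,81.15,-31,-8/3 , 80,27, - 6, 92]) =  [-31,-6, - 20/7 , -8/3,-17/7,27,80,81.15,  92 ]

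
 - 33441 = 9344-42785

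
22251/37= 22251/37 =601.38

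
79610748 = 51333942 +28276806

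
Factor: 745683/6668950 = 2^(- 1)*3^1*5^( - 2 )*23^1*101^1*107^1*133379^( - 1)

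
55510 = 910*61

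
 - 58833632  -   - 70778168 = 11944536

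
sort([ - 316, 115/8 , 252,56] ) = [-316,  115/8,56,252 ]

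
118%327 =118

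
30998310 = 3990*7769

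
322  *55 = 17710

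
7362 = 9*818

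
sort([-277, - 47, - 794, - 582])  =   [ - 794, - 582,-277, - 47]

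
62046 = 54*1149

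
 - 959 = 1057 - 2016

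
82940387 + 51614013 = 134554400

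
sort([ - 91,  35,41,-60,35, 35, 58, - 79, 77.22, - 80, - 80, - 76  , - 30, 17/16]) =[ - 91, - 80, - 80,-79, - 76, - 60, - 30, 17/16,35, 35,35, 41, 58, 77.22]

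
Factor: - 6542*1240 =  - 2^4*5^1*31^1 * 3271^1 = - 8112080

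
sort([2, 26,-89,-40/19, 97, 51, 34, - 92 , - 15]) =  [ - 92, - 89, -15,-40/19,  2, 26, 34, 51,97]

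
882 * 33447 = 29500254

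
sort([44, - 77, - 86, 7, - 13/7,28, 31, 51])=[ - 86, - 77,-13/7,7, 28, 31,44, 51]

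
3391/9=376 + 7/9 = 376.78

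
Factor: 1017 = 3^2*113^1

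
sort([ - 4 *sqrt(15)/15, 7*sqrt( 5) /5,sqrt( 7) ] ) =[-4*sqrt ( 15)/15 , sqrt ( 7 ),7*sqrt(5)/5 ]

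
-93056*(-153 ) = 14237568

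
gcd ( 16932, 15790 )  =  2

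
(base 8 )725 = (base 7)1240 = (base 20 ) 139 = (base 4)13111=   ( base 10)469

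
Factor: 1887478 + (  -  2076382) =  - 2^3*3^1*17^1*463^1 = - 188904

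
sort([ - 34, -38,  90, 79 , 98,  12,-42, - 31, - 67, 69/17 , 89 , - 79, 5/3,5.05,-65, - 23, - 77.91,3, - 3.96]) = [ - 79, - 77.91,  -  67, - 65, - 42, -38, - 34, - 31,-23, - 3.96,5/3, 3, 69/17, 5.05, 12, 79,89, 90,  98 ]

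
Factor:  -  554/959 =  - 2^1 * 7^( - 1 )*137^(-1 ) * 277^1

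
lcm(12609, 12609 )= 12609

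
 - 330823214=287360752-618183966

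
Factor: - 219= - 3^1  *73^1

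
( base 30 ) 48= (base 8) 200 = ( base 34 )3Q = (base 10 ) 128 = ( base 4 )2000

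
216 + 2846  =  3062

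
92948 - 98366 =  - 5418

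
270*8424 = 2274480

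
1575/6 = 262 + 1/2 = 262.50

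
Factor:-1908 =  - 2^2*3^2*53^1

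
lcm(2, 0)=0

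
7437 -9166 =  -1729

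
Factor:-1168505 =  - 5^1*13^1*17977^1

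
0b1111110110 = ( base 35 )SY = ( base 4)33312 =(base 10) 1014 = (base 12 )706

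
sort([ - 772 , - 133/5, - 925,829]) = [  -  925, - 772,-133/5 , 829]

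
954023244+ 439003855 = 1393027099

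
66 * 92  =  6072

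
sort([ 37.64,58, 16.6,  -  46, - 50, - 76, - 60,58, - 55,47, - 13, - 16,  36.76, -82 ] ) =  [ - 82, - 76,-60, - 55, -50, - 46, - 16, - 13 , 16.6, 36.76,37.64,47, 58, 58 ] 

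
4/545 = 4/545 = 0.01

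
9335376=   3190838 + 6144538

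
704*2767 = 1947968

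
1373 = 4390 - 3017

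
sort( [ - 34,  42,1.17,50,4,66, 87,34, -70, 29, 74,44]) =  [ - 70, -34,1.17,4, 29,34, 42,44,50,66, 74, 87 ]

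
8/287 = 8/287 = 0.03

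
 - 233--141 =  - 92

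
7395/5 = 1479 = 1479.00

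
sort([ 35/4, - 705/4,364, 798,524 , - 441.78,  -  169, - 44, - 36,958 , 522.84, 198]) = [-441.78, -705/4, - 169 , - 44, - 36, 35/4, 198,364 , 522.84,  524,798,958] 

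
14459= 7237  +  7222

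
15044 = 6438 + 8606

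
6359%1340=999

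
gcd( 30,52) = 2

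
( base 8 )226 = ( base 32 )4m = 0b10010110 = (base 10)150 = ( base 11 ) 127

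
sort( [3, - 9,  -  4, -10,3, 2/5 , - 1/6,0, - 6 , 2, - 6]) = [ - 10, - 9, - 6,- 6,  -  4, - 1/6,0,2/5, 2, 3,3] 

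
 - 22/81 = -22/81 = - 0.27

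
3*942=2826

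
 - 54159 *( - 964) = 52209276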